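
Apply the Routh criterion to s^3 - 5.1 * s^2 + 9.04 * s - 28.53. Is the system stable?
Routh array:
s^3: [1, 9.04]; s^2: [-5.1, -28.53]; s^1: [3.44588]; s^0: [-28.53]
First column: [1, -5.1, 3.44588, -28.53]. Sign changes = 3.
No, unstable (3 RHP root(s))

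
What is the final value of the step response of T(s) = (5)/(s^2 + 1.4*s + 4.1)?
FVT: lim_{t→∞} y(t) = lim_{s→0} s*Y(s) where Y(s) = T(s)/s.
= lim_{s→0} T(s) = T(0) = num(0)/den(0) = 5/4.1 = 1.22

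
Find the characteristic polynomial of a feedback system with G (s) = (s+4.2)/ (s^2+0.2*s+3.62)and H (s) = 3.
Characteristic poly = G_den * H_den + G_num * H_num = (s^2 + 0.2*s + 3.62) + (3*s + 12.6) = s^2 + 3.2*s + 16.22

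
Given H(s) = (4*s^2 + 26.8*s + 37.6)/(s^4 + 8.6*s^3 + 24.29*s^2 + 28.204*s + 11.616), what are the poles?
Set denominator = 0: s^4 + 8.6*s^3 + 24.29*s^2 + 28.204*s + 11.616 = (s + 1.1)(s + 4.4)(s + 1.6)(s + 1.5) = 0 → Poles: -1.1, -1.5, -1.6, -4.4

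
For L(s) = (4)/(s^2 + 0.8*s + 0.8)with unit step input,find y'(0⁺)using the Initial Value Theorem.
IVT: y'(0⁺) = lim_{s→∞} s²·Y(s) = lim_{s→∞} s·L(s).
deg(num) = 0, deg(den) = 2, relative degree = 2 ≥ 2, so s·L(s) → 0. Initial slope = 0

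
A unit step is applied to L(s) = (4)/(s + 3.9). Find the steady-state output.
FVT: lim_{t→∞} y(t) = lim_{s→0} s*Y(s) where Y(s) = L(s)/s.
= lim_{s→0} L(s) = L(0) = num(0)/den(0) = 4/3.9 = 1.026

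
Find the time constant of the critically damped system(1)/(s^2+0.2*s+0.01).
Critically damped (ζ = 1): repeated real pole at -0.1, -0.1. τ = -1/pole = 10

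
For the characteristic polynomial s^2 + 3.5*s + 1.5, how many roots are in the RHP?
s^2 + 3.5*s + 1.5 = (s + 3)(s + 0.5). Poles: -0.5, -3. RHP poles (Re>0): 0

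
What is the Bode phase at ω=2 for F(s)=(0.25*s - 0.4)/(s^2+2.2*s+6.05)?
Substitute s = j*2: F(j2) = 0.0585676 + 0.118196j.
∠F(j2) = atan2(Im, Re) = atan2(0.118196, 0.0585676) = 63.64°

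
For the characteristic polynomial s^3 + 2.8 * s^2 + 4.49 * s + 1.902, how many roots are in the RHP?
s^3 + 2.8*s^2 + 4.49*s + 1.902 = (s + 0.6)(s^2 + 2.2*s + 3.17). Poles: -0.6, -1.1 + 1.4j, -1.1 - 1.4j. RHP poles (Re>0): 0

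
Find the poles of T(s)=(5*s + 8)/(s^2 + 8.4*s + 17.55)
Set denominator = 0: s^2 + 8.4*s + 17.55 = (s + 3.9)(s + 4.5) = 0 → Poles: -3.9, -4.5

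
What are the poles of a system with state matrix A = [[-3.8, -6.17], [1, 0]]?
Eigenvalues solve det(λI - A) = 0.
Characteristic polynomial: λ^2 + 3.8*λ + 6.17 = 0.
Roots: -1.9 + 1.6j, -1.9 - 1.6j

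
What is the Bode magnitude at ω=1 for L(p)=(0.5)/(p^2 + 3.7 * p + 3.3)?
Substitute p = j*1: L(j1) = 0.0605901 - 0.097471j.
|L(j1)| = sqrt(Re² + Im²) = 0.1148.
20*log₁₀(0.1148) = -18.80 dB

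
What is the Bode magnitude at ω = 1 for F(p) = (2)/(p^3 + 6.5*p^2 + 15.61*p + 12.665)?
Substitute p = j*1: F(j1) = 0.0490338 - 0.116202j.
|F(j1)| = sqrt(Re² + Im²) = 0.1261.
20*log₁₀(0.1261) = -17.98 dB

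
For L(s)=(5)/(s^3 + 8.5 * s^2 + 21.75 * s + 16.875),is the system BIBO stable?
Denominator: s^3 + 8.5*s^2 + 21.75*s + 16.875 = (s + 1.5)(s + 2.5)(s + 4.5). Poles: -1.5, -2.5, -4.5. All Re(p)<0: Yes (stable)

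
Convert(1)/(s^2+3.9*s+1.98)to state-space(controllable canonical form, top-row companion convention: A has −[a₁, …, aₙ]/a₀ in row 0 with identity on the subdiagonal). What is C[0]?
Reachable canonical form: C = numerator coefficients (right-aligned, zero-padded to length n).
num = 1, C = [[0, 1]].
C[0] = 0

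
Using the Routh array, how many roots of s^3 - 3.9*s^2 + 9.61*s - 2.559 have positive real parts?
Routh array:
s^3: [1, 9.61]; s^2: [-3.9, -2.559]; s^1: [8.95385]; s^0: [-2.559]
First column: [1, -3.9, 8.95385, -2.559]. Sign changes = RHP roots = 3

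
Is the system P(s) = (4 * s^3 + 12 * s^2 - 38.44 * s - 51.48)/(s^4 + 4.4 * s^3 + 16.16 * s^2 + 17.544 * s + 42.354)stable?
Denominator: s^4 + 4.4*s^3 + 16.16*s^2 + 17.544*s + 42.354 = (s^2 + 0.2*s + 3.62)(s^2 + 4.2*s + 11.7). Poles: -0.1 + 1.9j, -0.1 - 1.9j, -2.1 + 2.7j, -2.1 - 2.7j. All Re(p)<0: Yes (stable)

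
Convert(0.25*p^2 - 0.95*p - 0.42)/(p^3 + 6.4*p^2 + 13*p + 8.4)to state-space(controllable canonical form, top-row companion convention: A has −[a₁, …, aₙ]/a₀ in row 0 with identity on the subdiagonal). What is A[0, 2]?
Reachable canonical form for den = p^3 + 6.4*p^2 + 13*p + 8.4: top row of A = -[a₁,a₂,...,aₙ]/a₀, ones on the subdiagonal, zeros elsewhere.
A = [[-6.4, -13, -8.4], [1, 0, 0], [0, 1, 0]].
A[0,2] = -8.4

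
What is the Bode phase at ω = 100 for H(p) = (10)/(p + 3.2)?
Substitute p = j*100: H(j100) = 0.00319673 - 0.0998977j.
∠H(j100) = atan2(Im, Re) = atan2(-0.0998977, 0.00319673) = -88.17°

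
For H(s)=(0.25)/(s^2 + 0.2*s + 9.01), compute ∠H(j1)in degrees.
Substitute s = j*1: H(j1) = 0.0311915 - 0.000778815j.
∠H(j1) = atan2(Im, Re) = atan2(-0.000778815, 0.0311915) = -1.43°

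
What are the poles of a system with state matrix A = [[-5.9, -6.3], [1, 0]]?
Eigenvalues solve det(λI - A) = 0.
Characteristic polynomial: λ^2 + 5.9*λ + 6.3 = 0.
Factor: (λ + 4.5)(λ + 1.4) = 0.
Roots: -1.4, -4.5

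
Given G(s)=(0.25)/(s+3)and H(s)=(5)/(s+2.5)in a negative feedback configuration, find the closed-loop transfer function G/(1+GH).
Closed-loop T = G/(1+GH).
Numerator: G_num * H_den = 0.25*s + 0.625.
Denominator: G_den * H_den + G_num * H_num = (s^2 + 5.5*s + 7.5) + (1.25) = s^2 + 5.5*s + 8.75.
T(s) = (0.25*s + 0.625)/(s^2 + 5.5*s + 8.75)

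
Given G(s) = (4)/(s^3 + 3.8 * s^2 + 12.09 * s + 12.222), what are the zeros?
Numerator is a nonzero constant (4) → Zeros: none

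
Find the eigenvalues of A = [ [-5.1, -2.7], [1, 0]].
Eigenvalues solve det(λI - A) = 0.
Characteristic polynomial: λ^2 + 5.1*λ + 2.7 = 0.
Factor: (λ + 0.6)(λ + 4.5) = 0.
Roots: -0.6, -4.5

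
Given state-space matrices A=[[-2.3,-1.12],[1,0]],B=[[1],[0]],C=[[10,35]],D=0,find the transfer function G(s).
G(s) = C(sI - A)⁻¹B + D.
Characteristic polynomial det(sI - A) = s^2 + 2.3*s + 1.12.
Numerator from C·adj(sI-A)·B + D·det(sI-A) = 10*s + 35.
G(s) = (10*s + 35)/(s^2 + 2.3*s + 1.12)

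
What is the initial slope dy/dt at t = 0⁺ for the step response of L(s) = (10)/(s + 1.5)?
IVT: y'(0⁺) = lim_{s→∞} s²·Y(s) = lim_{s→∞} s·L(s).
deg(num) = 0, deg(den) = 1, relative degree = 1, so s·L(s) → (leading num)/(leading den) = 10/1 = 10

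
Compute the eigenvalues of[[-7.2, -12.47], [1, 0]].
Eigenvalues solve det(λI - A) = 0.
Characteristic polynomial: λ^2 + 7.2*λ + 12.47 = 0.
Factor: (λ + 2.9)(λ + 4.3) = 0.
Roots: -2.9, -4.3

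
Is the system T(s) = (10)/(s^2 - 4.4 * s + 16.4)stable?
Denominator: s^2 - 4.4*s + 16.4. Poles: 2.2 + 3.4j, 2.2 - 3.4j. All Re(p)<0: No (unstable)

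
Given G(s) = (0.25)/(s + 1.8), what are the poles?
Set denominator = 0: s + 1.8 = 0 → Poles: -1.8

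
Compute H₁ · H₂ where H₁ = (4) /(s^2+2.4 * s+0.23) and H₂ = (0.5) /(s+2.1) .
Series: H = H₁ · H₂ = (n₁·n₂)/(d₁·d₂).
Num: n₁·n₂ = 2. Den: d₁·d₂ = s^3 + 4.5*s^2 + 5.27*s + 0.483.
H(s) = (2)/(s^3 + 4.5*s^2 + 5.27*s + 0.483)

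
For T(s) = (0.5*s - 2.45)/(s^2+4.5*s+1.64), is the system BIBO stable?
Denominator: s^2 + 4.5*s + 1.64 = (s + 4.1)(s + 0.4). Poles: -0.4, -4.1. All Re(p)<0: Yes (stable)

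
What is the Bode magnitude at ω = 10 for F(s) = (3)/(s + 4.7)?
Substitute s = j*10: F(j10) = 0.115489 - 0.24572j.
|F(j10)| = sqrt(Re² + Im²) = 0.2715.
20*log₁₀(0.2715) = -11.32 dB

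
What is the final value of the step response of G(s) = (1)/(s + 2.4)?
FVT: lim_{t→∞} y(t) = lim_{s→0} s*Y(s) where Y(s) = G(s)/s.
= lim_{s→0} G(s) = G(0) = num(0)/den(0) = 1/2.4 = 0.4167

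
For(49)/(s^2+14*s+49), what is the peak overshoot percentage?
Standard form: ωn²/(s²+2ζωn·s+ωn²) → ωn = 7, ζ = 1.
ζ ≥ 1, so the response is non-oscillatory: peak overshoot = 0%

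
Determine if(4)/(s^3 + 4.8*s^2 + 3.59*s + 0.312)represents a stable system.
Denominator: s^3 + 4.8*s^2 + 3.59*s + 0.312 = (s + 3.9)(s + 0.8)(s + 0.1). Poles: -0.1, -0.8, -3.9. All Re(p)<0: Yes (stable)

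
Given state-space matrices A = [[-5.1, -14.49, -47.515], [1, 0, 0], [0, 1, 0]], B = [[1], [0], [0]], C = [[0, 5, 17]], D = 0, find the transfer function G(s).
G(s) = C(sI - A)⁻¹B + D.
Characteristic polynomial det(sI - A) = s^3 + 5.1*s^2 + 14.49*s + 47.515.
Numerator from C·adj(sI-A)·B + D·det(sI-A) = 5*s + 17.
G(s) = (5*s + 17)/(s^3 + 5.1*s^2 + 14.49*s + 47.515)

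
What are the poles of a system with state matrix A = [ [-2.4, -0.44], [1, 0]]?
Eigenvalues solve det(λI - A) = 0.
Characteristic polynomial: λ^2 + 2.4*λ + 0.44 = 0.
Factor: (λ + 2.2)(λ + 0.2) = 0.
Roots: -0.2, -2.2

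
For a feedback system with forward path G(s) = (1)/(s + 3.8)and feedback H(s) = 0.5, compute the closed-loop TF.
Closed-loop T = G/(1+GH).
Numerator: G_num * H_den = 1.
Denominator: G_den * H_den + G_num * H_num = (s + 3.8) + (0.5) = s + 4.3.
T(s) = (1)/(s + 4.3)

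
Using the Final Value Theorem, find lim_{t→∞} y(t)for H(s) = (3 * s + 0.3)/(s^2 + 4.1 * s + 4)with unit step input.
FVT: lim_{t→∞} y(t) = lim_{s→0} s*Y(s) where Y(s) = H(s)/s.
= lim_{s→0} H(s) = H(0) = num(0)/den(0) = 0.3/4 = 0.075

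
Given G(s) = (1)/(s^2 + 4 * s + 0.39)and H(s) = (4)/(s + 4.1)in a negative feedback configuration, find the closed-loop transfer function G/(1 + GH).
Closed-loop T = G/(1+GH).
Numerator: G_num * H_den = s + 4.1.
Denominator: G_den * H_den + G_num * H_num = (s^3 + 8.1*s^2 + 16.79*s + 1.599) + (4) = s^3 + 8.1*s^2 + 16.79*s + 5.599.
T(s) = (s + 4.1)/(s^3 + 8.1*s^2 + 16.79*s + 5.599)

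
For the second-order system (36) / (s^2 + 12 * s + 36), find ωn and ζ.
Standard form: ωn²/(s²+2ζωn·s+ωn²).
const=36=ωn² → ωn=6, s coeff=12=2ζωn → ζ=1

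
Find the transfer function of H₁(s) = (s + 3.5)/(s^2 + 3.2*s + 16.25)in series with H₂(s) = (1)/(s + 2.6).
Series: H = H₁ · H₂ = (n₁·n₂)/(d₁·d₂).
Num: n₁·n₂ = s + 3.5. Den: d₁·d₂ = s^3 + 5.8*s^2 + 24.57*s + 42.25.
H(s) = (s + 3.5)/(s^3 + 5.8*s^2 + 24.57*s + 42.25)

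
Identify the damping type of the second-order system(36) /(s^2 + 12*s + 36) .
Standard form: ωn²/(s²+2ζωn·s+ωn²) gives ωn=6, ζ=1.
Critically damped (ζ = 1)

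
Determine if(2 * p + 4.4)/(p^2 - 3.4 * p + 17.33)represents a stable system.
Denominator: p^2 - 3.4*p + 17.33. Poles: 1.7 + 3.8j, 1.7 - 3.8j. All Re(p)<0: No (unstable)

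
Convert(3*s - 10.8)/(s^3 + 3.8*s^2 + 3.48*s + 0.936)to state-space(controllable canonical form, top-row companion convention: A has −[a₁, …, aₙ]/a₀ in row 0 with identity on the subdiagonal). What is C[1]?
Reachable canonical form: C = numerator coefficients (right-aligned, zero-padded to length n).
num = 3*s - 10.8, C = [[0, 3, -10.8]].
C[1] = 3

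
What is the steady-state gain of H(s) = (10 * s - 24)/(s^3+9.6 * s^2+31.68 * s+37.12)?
DC gain = H(0) = num(0)/den(0) = -24/37.12 = -0.6466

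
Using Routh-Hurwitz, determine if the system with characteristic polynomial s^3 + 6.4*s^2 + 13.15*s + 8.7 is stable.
Routh array:
s^3: [1, 13.15]; s^2: [6.4, 8.7]; s^1: [11.7906]; s^0: [8.7]
First column: [1, 6.4, 11.7906, 8.7]. Sign changes = 0.
Yes, stable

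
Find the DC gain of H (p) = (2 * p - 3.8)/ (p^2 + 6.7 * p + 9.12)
DC gain = H(0) = num(0)/den(0) = -3.8/9.12 = -0.4167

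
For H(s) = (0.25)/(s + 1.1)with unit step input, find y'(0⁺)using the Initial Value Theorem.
IVT: y'(0⁺) = lim_{s→∞} s²·Y(s) = lim_{s→∞} s·H(s).
deg(num) = 0, deg(den) = 1, relative degree = 1, so s·H(s) → (leading num)/(leading den) = 0.25/1 = 0.25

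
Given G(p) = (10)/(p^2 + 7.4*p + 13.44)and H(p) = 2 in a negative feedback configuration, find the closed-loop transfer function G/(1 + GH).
Closed-loop T = G/(1+GH).
Numerator: G_num * H_den = 10.
Denominator: G_den * H_den + G_num * H_num = (p^2 + 7.4*p + 13.44) + (20) = p^2 + 7.4*p + 33.44.
T(p) = (10)/(p^2 + 7.4*p + 33.44)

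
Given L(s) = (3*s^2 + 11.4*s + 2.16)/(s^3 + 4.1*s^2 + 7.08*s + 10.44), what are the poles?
Set denominator = 0: s^3 + 4.1*s^2 + 7.08*s + 10.44 = (s + 2.9)(s^2 + 1.2*s + 3.6) = 0 → Poles: -0.6 + 1.8j, -0.6 - 1.8j, -2.9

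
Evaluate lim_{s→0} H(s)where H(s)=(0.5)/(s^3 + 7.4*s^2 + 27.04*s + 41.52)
DC gain = H(0) = num(0)/den(0) = 0.5/41.52 = 0.01204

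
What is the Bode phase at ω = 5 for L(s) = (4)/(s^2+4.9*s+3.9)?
Substitute s = j*5: L(j5) = -0.08073 - 0.0937386j.
∠L(j5) = atan2(Im, Re) = atan2(-0.0937386, -0.08073) = -130.74°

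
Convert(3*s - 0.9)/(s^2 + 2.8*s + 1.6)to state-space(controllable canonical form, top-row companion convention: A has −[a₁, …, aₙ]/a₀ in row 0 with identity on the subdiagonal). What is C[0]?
Reachable canonical form: C = numerator coefficients (right-aligned, zero-padded to length n).
num = 3*s - 0.9, C = [[3, -0.9]].
C[0] = 3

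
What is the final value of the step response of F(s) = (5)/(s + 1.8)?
FVT: lim_{t→∞} y(t) = lim_{s→0} s*Y(s) where Y(s) = F(s)/s.
= lim_{s→0} F(s) = F(0) = num(0)/den(0) = 5/1.8 = 2.778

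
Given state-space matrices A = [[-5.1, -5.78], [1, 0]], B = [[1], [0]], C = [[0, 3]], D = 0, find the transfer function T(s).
T(s) = C(sI - A)⁻¹B + D.
Characteristic polynomial det(sI - A) = s^2 + 5.1*s + 5.78.
Numerator from C·adj(sI-A)·B + D·det(sI-A) = 3.
T(s) = (3)/(s^2 + 5.1*s + 5.78)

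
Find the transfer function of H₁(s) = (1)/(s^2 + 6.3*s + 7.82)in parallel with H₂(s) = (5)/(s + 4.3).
Parallel: H = H₁ + H₂ = (n₁·d₂ + n₂·d₁)/(d₁·d₂).
n₁·d₂ = s + 4.3. n₂·d₁ = 5*s^2 + 31.5*s + 39.1. Sum = 5*s^2 + 32.5*s + 43.4. d₁·d₂ = s^3 + 10.6*s^2 + 34.91*s + 33.626.
H(s) = (5*s^2 + 32.5*s + 43.4)/(s^3 + 10.6*s^2 + 34.91*s + 33.626)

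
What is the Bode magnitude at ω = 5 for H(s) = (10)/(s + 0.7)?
Substitute s = j*5: H(j5) = 0.274617 - 1.96155j.
|H(j5)| = sqrt(Re² + Im²) = 1.981.
20*log₁₀(1.981) = 5.94 dB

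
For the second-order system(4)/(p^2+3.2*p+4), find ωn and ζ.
Standard form: ωn²/(p²+2ζωn·p+ωn²).
const=4=ωn² → ωn=2, p coeff=3.2=2ζωn → ζ=0.8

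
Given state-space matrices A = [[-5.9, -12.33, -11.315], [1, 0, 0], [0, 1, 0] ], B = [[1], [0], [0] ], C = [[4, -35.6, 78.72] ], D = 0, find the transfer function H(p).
H(p) = C(pI - A)⁻¹B + D.
Characteristic polynomial det(pI - A) = p^3 + 5.9*p^2 + 12.33*p + 11.315.
Numerator from C·adj(pI-A)·B + D·det(pI-A) = 4*p^2 - 35.6*p + 78.72.
H(p) = (4*p^2 - 35.6*p + 78.72)/(p^3 + 5.9*p^2 + 12.33*p + 11.315)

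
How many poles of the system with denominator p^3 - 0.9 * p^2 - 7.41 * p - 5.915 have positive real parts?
p^3 - 0.9*p^2 - 7.41*p - 5.915 = (p - 3.5)(p + 1.3)(p + 1.3). Poles: -1.3, -1.3, 3.5. RHP poles (Re>0): 1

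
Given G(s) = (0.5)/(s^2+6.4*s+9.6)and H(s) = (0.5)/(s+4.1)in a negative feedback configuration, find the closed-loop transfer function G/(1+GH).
Closed-loop T = G/(1+GH).
Numerator: G_num * H_den = 0.5*s + 2.05.
Denominator: G_den * H_den + G_num * H_num = (s^3 + 10.5*s^2 + 35.84*s + 39.36) + (0.25) = s^3 + 10.5*s^2 + 35.84*s + 39.61.
T(s) = (0.5*s + 2.05)/(s^3 + 10.5*s^2 + 35.84*s + 39.61)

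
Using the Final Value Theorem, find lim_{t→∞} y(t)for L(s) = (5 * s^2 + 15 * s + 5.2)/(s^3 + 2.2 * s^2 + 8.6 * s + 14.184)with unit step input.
FVT: lim_{t→∞} y(t) = lim_{s→0} s*Y(s) where Y(s) = L(s)/s.
= lim_{s→0} L(s) = L(0) = num(0)/den(0) = 5.2/14.184 = 0.3666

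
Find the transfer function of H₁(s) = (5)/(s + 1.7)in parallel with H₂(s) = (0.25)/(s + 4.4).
Parallel: H = H₁ + H₂ = (n₁·d₂ + n₂·d₁)/(d₁·d₂).
n₁·d₂ = 5*s + 22. n₂·d₁ = 0.25*s + 0.425. Sum = 5.25*s + 22.425. d₁·d₂ = s^2 + 6.1*s + 7.48.
H(s) = (5.25*s + 22.425)/(s^2 + 6.1*s + 7.48)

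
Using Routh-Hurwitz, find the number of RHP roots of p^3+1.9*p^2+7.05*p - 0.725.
Routh array:
p^3: [1, 7.05]; p^2: [1.9, -0.725]; p^1: [7.43158]; p^0: [-0.725]
First column: [1, 1.9, 7.43158, -0.725]. Sign changes = RHP roots = 1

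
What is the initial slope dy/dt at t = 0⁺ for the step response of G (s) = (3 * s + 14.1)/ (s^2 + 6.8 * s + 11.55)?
IVT: y'(0⁺) = lim_{s→∞} s²·Y(s) = lim_{s→∞} s·G(s).
deg(num) = 1, deg(den) = 2, relative degree = 1, so s·G(s) → (leading num)/(leading den) = 3/1 = 3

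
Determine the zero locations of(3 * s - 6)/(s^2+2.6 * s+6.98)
Set numerator = 0: 3*s - 6 = 0 → Zeros: 2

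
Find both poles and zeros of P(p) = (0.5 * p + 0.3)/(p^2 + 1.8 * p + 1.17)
Set denominator = 0: p^2 + 1.8*p + 1.17 = 0 → Poles: -0.9 + 0.6j, -0.9 - 0.6j
Set numerator = 0: 0.5*p + 0.3 = 0 → Zeros: -0.6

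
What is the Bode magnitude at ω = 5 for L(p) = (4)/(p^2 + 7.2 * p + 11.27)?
Substitute p = j*5: L(j5) = -0.0369953 - 0.0970015j.
|L(j5)| = sqrt(Re² + Im²) = 0.1038.
20*log₁₀(0.1038) = -19.67 dB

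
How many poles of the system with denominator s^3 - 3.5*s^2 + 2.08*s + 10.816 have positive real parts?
s^3 - 3.5*s^2 + 2.08*s + 10.816 = (s + 1.3)(s^2 - 4.8*s + 8.32). Poles: -1.3, 2.4 + 1.6j, 2.4 - 1.6j. RHP poles (Re>0): 2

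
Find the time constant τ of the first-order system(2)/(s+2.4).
First-order system: τ = -1/pole. Pole = -2.4. τ = -1/(-2.4) = 0.4167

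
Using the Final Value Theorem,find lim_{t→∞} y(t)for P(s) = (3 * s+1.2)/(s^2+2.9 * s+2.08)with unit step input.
FVT: lim_{t→∞} y(t) = lim_{s→0} s*Y(s) where Y(s) = P(s)/s.
= lim_{s→0} P(s) = P(0) = num(0)/den(0) = 1.2/2.08 = 0.5769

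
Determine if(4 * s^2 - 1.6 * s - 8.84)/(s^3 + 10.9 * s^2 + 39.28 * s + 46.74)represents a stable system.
Denominator: s^3 + 10.9*s^2 + 39.28*s + 46.74 = (s + 3.8)(s + 4.1)(s + 3). Poles: -3, -3.8, -4.1. All Re(p)<0: Yes (stable)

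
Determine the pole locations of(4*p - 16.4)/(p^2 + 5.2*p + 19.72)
Set denominator = 0: p^2 + 5.2*p + 19.72 = 0 → Poles: -2.6 + 3.6j, -2.6 - 3.6j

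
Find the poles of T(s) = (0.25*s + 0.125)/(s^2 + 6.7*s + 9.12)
Set denominator = 0: s^2 + 6.7*s + 9.12 = (s + 1.9)(s + 4.8) = 0 → Poles: -1.9, -4.8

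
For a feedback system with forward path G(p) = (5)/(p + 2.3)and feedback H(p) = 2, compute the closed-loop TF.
Closed-loop T = G/(1+GH).
Numerator: G_num * H_den = 5.
Denominator: G_den * H_den + G_num * H_num = (p + 2.3) + (10) = p + 12.3.
T(p) = (5)/(p + 12.3)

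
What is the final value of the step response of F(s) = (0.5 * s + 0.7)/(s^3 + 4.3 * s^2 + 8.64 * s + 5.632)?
FVT: lim_{t→∞} y(t) = lim_{s→0} s*Y(s) where Y(s) = F(s)/s.
= lim_{s→0} F(s) = F(0) = num(0)/den(0) = 0.7/5.632 = 0.1243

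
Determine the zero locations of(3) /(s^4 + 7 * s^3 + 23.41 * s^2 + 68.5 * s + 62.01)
Numerator is a nonzero constant (3) → Zeros: none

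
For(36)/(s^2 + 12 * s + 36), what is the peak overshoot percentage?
Standard form: ωn²/(s²+2ζωn·s+ωn²) → ωn = 6, ζ = 1.
ζ ≥ 1, so the response is non-oscillatory: peak overshoot = 0%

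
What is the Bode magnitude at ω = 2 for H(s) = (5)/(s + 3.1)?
Substitute s = j*2: H(j2) = 1.13887 - 0.734754j.
|H(j2)| = sqrt(Re² + Im²) = 1.355.
20*log₁₀(1.355) = 2.64 dB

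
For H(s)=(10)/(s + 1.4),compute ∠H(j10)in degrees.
Substitute s = j*10: H(j10) = 0.137309 - 0.980777j.
∠H(j10) = atan2(Im, Re) = atan2(-0.980777, 0.137309) = -82.03°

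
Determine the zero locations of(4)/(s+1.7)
Numerator is a nonzero constant (4) → Zeros: none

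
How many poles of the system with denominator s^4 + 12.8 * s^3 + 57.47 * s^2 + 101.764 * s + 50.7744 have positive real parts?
s^4 + 12.8*s^3 + 57.47*s^2 + 101.764*s + 50.7744 = (s + 0.8)(s + 3.6)(s + 4.3)(s + 4.1). Poles: -0.8, -3.6, -4.1, -4.3. RHP poles (Re>0): 0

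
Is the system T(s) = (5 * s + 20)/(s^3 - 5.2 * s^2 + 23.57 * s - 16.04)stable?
Denominator: s^3 - 5.2*s^2 + 23.57*s - 16.04 = (s - 0.8)(s^2 - 4.4*s + 20.05). Poles: 0.8, 2.2 + 3.9j, 2.2 - 3.9j. All Re(p)<0: No (unstable)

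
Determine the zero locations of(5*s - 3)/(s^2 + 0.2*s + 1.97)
Set numerator = 0: 5*s - 3 = 0 → Zeros: 0.6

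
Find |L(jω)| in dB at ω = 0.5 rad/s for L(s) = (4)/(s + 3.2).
Substitute s = j*0.5: L(j0.5) = 1.22021 - 0.190658j.
|L(j0.5)| = sqrt(Re² + Im²) = 1.235.
20*log₁₀(1.235) = 1.83 dB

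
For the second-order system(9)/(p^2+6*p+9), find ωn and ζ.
Standard form: ωn²/(p²+2ζωn·p+ωn²).
const=9=ωn² → ωn=3, p coeff=6=2ζωn → ζ=1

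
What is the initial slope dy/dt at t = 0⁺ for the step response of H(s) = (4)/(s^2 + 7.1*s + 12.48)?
IVT: y'(0⁺) = lim_{s→∞} s²·Y(s) = lim_{s→∞} s·H(s).
deg(num) = 0, deg(den) = 2, relative degree = 2 ≥ 2, so s·H(s) → 0. Initial slope = 0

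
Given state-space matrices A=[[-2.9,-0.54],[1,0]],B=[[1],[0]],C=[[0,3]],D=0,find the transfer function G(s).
G(s) = C(sI - A)⁻¹B + D.
Characteristic polynomial det(sI - A) = s^2 + 2.9*s + 0.54.
Numerator from C·adj(sI-A)·B + D·det(sI-A) = 3.
G(s) = (3)/(s^2 + 2.9*s + 0.54)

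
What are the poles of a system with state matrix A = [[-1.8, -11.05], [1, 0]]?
Eigenvalues solve det(λI - A) = 0.
Characteristic polynomial: λ^2 + 1.8*λ + 11.05 = 0.
Roots: -0.9 + 3.2j, -0.9 - 3.2j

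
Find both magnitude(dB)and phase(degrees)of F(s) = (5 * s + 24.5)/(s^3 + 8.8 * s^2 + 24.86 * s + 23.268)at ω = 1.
Substitute s = j*1: F(j1) = 0.608467 - 0.657867j.
|F| = 20*log₁₀(sqrt(Re²+Im²)) = -0.95 dB.
∠F = atan2(Im, Re) = -47.23°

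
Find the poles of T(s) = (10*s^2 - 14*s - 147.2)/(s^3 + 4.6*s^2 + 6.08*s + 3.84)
Set denominator = 0: s^3 + 4.6*s^2 + 6.08*s + 3.84 = (s + 3)(s^2 + 1.6*s + 1.28) = 0 → Poles: -0.8 + 0.8j, -0.8 - 0.8j, -3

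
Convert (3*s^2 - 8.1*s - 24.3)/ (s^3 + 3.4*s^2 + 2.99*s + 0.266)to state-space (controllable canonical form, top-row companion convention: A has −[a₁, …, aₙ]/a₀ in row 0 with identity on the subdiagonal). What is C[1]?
Reachable canonical form: C = numerator coefficients (right-aligned, zero-padded to length n).
num = 3*s^2 - 8.1*s - 24.3, C = [[3, -8.1, -24.3]].
C[1] = -8.1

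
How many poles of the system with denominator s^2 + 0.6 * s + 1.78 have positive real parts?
Poles: -0.3 + 1.3j, -0.3 - 1.3j. RHP poles (Re>0): 0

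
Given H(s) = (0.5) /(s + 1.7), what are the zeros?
Numerator is a nonzero constant (0.5) → Zeros: none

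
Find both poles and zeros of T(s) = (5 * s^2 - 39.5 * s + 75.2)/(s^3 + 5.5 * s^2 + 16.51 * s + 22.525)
Set denominator = 0: s^3 + 5.5*s^2 + 16.51*s + 22.525 = (s + 2.5)(s^2 + 3*s + 9.01) = 0 → Poles: -1.5 + 2.6j, -1.5 - 2.6j, -2.5
Set numerator = 0: 5*s^2 - 39.5*s + 75.2 = 5*(s - 4.7)(s - 3.2) = 0 → Zeros: 3.2, 4.7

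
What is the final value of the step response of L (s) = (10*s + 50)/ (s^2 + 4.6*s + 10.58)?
FVT: lim_{t→∞} y(t) = lim_{s→0} s*Y(s) where Y(s) = L(s)/s.
= lim_{s→0} L(s) = L(0) = num(0)/den(0) = 50/10.58 = 4.726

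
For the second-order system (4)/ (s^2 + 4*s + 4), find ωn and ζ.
Standard form: ωn²/(s²+2ζωn·s+ωn²).
const=4=ωn² → ωn=2, s coeff=4=2ζωn → ζ=1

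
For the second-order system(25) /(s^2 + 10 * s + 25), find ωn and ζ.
Standard form: ωn²/(s²+2ζωn·s+ωn²).
const=25=ωn² → ωn=5, s coeff=10=2ζωn → ζ=1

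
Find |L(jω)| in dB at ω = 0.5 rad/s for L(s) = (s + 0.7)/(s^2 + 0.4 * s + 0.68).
Substitute s = j*0.5: L(j0.5) = 1.78301 + 0.333482j.
|L(j0.5)| = sqrt(Re² + Im²) = 1.814.
20*log₁₀(1.814) = 5.17 dB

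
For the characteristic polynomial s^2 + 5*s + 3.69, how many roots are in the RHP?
s^2 + 5*s + 3.69 = (s + 0.9)(s + 4.1). Poles: -0.9, -4.1. RHP poles (Re>0): 0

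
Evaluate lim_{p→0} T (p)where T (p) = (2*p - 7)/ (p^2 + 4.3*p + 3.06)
DC gain = T(0) = num(0)/den(0) = -7/3.06 = -2.288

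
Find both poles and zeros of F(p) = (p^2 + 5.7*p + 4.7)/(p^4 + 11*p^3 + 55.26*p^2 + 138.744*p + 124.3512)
Set denominator = 0: p^4 + 11*p^3 + 55.26*p^2 + 138.744*p + 124.3512 = (p + 3.8)(p + 1.8)(p^2 + 5.4*p + 18.18) = 0 → Poles: -1.8, -2.7 + 3.3j, -2.7 - 3.3j, -3.8
Set numerator = 0: p^2 + 5.7*p + 4.7 = (p + 1)(p + 4.7) = 0 → Zeros: -1, -4.7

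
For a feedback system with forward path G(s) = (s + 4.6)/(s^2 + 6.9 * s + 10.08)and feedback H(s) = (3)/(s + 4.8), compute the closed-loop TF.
Closed-loop T = G/(1+GH).
Numerator: G_num * H_den = s^2 + 9.4*s + 22.08.
Denominator: G_den * H_den + G_num * H_num = (s^3 + 11.7*s^2 + 43.2*s + 48.384) + (3*s + 13.8) = s^3 + 11.7*s^2 + 46.2*s + 62.184.
T(s) = (s^2 + 9.4*s + 22.08)/(s^3 + 11.7*s^2 + 46.2*s + 62.184)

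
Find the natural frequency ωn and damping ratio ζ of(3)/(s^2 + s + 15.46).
Underdamped: complex pole -0.5 + 3.9j. ωn = |pole| = 3.932, ζ = -Re(pole)/ωn = 0.1272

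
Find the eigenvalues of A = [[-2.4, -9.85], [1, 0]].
Eigenvalues solve det(λI - A) = 0.
Characteristic polynomial: λ^2 + 2.4*λ + 9.85 = 0.
Roots: -1.2 + 2.9j, -1.2 - 2.9j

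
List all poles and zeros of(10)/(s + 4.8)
Set denominator = 0: s + 4.8 = 0 → Poles: -4.8
Numerator is a nonzero constant (10) → Zeros: none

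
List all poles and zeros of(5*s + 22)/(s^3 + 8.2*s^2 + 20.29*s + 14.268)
Set denominator = 0: s^3 + 8.2*s^2 + 20.29*s + 14.268 = (s + 1.2)(s + 4.1)(s + 2.9) = 0 → Poles: -1.2, -2.9, -4.1
Set numerator = 0: 5*s + 22 = 0 → Zeros: -4.4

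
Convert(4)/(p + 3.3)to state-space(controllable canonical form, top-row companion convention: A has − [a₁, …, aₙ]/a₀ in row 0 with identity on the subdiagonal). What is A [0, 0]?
Reachable canonical form for den = p + 3.3: top row of A = -[a₁,a₂,...,aₙ]/a₀, ones on the subdiagonal, zeros elsewhere.
A = [[-3.3]].
A[0,0] = -3.3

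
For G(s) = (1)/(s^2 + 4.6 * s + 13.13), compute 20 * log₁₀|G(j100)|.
Substitute s = j*100: G(j100) = -9.99195e-05 - 4.60234e-06j.
|G(j100)| = sqrt(Re² + Im²) = 0.0001.
20*log₁₀(0.0001) = -80.00 dB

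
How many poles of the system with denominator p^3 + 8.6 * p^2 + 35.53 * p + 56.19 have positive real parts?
p^3 + 8.6*p^2 + 35.53*p + 56.19 = (p + 3)(p^2 + 5.6*p + 18.73). Poles: -2.8 + 3.3j, -2.8 - 3.3j, -3. RHP poles (Re>0): 0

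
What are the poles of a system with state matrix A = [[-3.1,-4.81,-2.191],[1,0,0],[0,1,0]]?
Eigenvalues solve det(λI - A) = 0.
Characteristic polynomial: λ^3 + 3.1*λ^2 + 4.81*λ + 2.191 = 0.
Factor: (λ + 0.7)(λ^2 + 2.4*λ + 3.13) = 0.
Roots: -0.7, -1.2 + 1.3j, -1.2 - 1.3j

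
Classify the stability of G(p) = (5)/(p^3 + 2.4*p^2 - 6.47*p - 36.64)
Denominator: p^3 + 2.4*p^2 - 6.47*p - 36.64 = (p - 3.2)(p^2 + 5.6*p + 11.45). Poles: -2.8 + 1.9j, -2.8 - 1.9j, 3.2. Unstable (1 pole(s) in RHP)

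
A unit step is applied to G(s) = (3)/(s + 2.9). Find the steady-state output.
FVT: lim_{t→∞} y(t) = lim_{s→0} s*Y(s) where Y(s) = G(s)/s.
= lim_{s→0} G(s) = G(0) = num(0)/den(0) = 3/2.9 = 1.034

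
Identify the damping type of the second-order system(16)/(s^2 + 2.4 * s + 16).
Standard form: ωn²/(s²+2ζωn·s+ωn²) gives ωn=4, ζ=0.3.
Underdamped (ζ = 0.3 < 1)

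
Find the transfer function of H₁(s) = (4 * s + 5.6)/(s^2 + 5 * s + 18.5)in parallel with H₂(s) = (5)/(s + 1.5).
Parallel: H = H₁ + H₂ = (n₁·d₂ + n₂·d₁)/(d₁·d₂).
n₁·d₂ = 4*s^2 + 11.6*s + 8.4. n₂·d₁ = 5*s^2 + 25*s + 92.5. Sum = 9*s^2 + 36.6*s + 100.9. d₁·d₂ = s^3 + 6.5*s^2 + 26*s + 27.75.
H(s) = (9*s^2 + 36.6*s + 100.9)/(s^3 + 6.5*s^2 + 26*s + 27.75)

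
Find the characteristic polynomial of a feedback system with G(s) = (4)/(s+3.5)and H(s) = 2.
Characteristic poly = G_den * H_den + G_num * H_num = (s + 3.5) + (8) = s + 11.5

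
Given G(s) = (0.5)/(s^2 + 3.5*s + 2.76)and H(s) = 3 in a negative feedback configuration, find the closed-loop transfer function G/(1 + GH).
Closed-loop T = G/(1+GH).
Numerator: G_num * H_den = 0.5.
Denominator: G_den * H_den + G_num * H_num = (s^2 + 3.5*s + 2.76) + (1.5) = s^2 + 3.5*s + 4.26.
T(s) = (0.5)/(s^2 + 3.5*s + 4.26)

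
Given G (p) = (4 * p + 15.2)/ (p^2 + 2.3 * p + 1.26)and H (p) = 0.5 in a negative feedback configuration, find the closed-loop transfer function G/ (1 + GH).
Closed-loop T = G/(1+GH).
Numerator: G_num * H_den = 4*p + 15.2.
Denominator: G_den * H_den + G_num * H_num = (p^2 + 2.3*p + 1.26) + (2*p + 7.6) = p^2 + 4.3*p + 8.86.
T(p) = (4*p + 15.2)/(p^2 + 4.3*p + 8.86)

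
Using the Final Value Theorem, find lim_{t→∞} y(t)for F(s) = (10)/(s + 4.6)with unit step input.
FVT: lim_{t→∞} y(t) = lim_{s→0} s*Y(s) where Y(s) = F(s)/s.
= lim_{s→0} F(s) = F(0) = num(0)/den(0) = 10/4.6 = 2.174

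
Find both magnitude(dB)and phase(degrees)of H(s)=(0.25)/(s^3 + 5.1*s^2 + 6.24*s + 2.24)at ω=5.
Substitute s = j*5: H(j5) = -0.00127876 + 0.000957592j.
|H| = 20*log₁₀(sqrt(Re²+Im²)) = -55.93 dB.
∠H = atan2(Im, Re) = 143.17° (principal value).
Summing the individual angle contributions Σ∠(j5 − zᵢ) − Σ∠(j5 − pₖ) over the 0 zero(s) and 3 pole(s), each followed continuously from ω = 0 (DC phase referenced to (−180°, 180°]), gives -216.83°, i.e. the principal value - 360°. Continuous Bode phase = -216.83°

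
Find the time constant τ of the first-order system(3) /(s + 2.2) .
First-order system: τ = -1/pole. Pole = -2.2. τ = -1/(-2.2) = 0.4545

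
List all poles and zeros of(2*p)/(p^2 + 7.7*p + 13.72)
Set denominator = 0: p^2 + 7.7*p + 13.72 = (p + 4.9)(p + 2.8) = 0 → Poles: -2.8, -4.9
Set numerator = 0: 2*p = 0 → Zeros: 0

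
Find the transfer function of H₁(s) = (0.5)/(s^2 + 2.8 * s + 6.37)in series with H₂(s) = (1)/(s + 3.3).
Series: H = H₁ · H₂ = (n₁·n₂)/(d₁·d₂).
Num: n₁·n₂ = 0.5. Den: d₁·d₂ = s^3 + 6.1*s^2 + 15.61*s + 21.021.
H(s) = (0.5)/(s^3 + 6.1*s^2 + 15.61*s + 21.021)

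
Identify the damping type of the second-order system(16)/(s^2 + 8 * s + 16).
Standard form: ωn²/(s²+2ζωn·s+ωn²) gives ωn=4, ζ=1.
Critically damped (ζ = 1)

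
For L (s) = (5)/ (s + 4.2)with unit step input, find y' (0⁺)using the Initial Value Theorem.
IVT: y'(0⁺) = lim_{s→∞} s²·Y(s) = lim_{s→∞} s·L(s).
deg(num) = 0, deg(den) = 1, relative degree = 1, so s·L(s) → (leading num)/(leading den) = 5/1 = 5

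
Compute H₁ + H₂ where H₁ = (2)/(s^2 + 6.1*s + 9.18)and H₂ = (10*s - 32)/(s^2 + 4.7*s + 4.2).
Parallel: H = H₁ + H₂ = (n₁·d₂ + n₂·d₁)/(d₁·d₂).
n₁·d₂ = 2*s^2 + 9.4*s + 8.4. n₂·d₁ = 10*s^3 + 29*s^2 - 103.4*s - 293.76. Sum = 10*s^3 + 31*s^2 - 94*s - 285.36. d₁·d₂ = s^4 + 10.8*s^3 + 42.05*s^2 + 68.766*s + 38.556.
H(s) = (10*s^3 + 31*s^2 - 94*s - 285.36)/(s^4 + 10.8*s^3 + 42.05*s^2 + 68.766*s + 38.556)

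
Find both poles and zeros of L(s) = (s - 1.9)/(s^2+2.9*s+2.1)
Set denominator = 0: s^2 + 2.9*s + 2.1 = (s + 1.4)(s + 1.5) = 0 → Poles: -1.4, -1.5
Set numerator = 0: s - 1.9 = 0 → Zeros: 1.9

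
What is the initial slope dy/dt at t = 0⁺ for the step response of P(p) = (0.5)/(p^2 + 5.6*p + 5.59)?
IVT: y'(0⁺) = lim_{p→∞} p²·Y(p) = lim_{p→∞} p·P(p).
deg(num) = 0, deg(den) = 2, relative degree = 2 ≥ 2, so p·P(p) → 0. Initial slope = 0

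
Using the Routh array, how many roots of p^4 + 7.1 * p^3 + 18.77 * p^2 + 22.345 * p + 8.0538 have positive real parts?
Routh array:
p^4: [1, 18.77, 8.0538]; p^3: [7.1, 22.345]; p^2: [15.6228, 8.0538]; p^1: [18.6848]; p^0: [8.0538]
First column: [1, 7.1, 15.6228, 18.6848, 8.0538]. Sign changes = RHP roots = 0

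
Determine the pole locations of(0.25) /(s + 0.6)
Set denominator = 0: s + 0.6 = 0 → Poles: -0.6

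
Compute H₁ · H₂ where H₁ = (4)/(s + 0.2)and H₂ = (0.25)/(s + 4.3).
Series: H = H₁ · H₂ = (n₁·n₂)/(d₁·d₂).
Num: n₁·n₂ = 1. Den: d₁·d₂ = s^2 + 4.5*s + 0.86.
H(s) = (1)/(s^2 + 4.5*s + 0.86)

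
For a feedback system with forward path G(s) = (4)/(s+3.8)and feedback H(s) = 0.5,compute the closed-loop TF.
Closed-loop T = G/(1+GH).
Numerator: G_num * H_den = 4.
Denominator: G_den * H_den + G_num * H_num = (s + 3.8) + (2) = s + 5.8.
T(s) = (4)/(s + 5.8)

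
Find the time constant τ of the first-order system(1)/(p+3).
First-order system: τ = -1/pole. Pole = -3. τ = -1/(-3) = 0.3333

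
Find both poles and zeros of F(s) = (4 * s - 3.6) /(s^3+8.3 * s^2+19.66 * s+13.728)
Set denominator = 0: s^3 + 8.3*s^2 + 19.66*s + 13.728 = (s + 4.8)(s + 1.3)(s + 2.2) = 0 → Poles: -1.3, -2.2, -4.8
Set numerator = 0: 4*s - 3.6 = 0 → Zeros: 0.9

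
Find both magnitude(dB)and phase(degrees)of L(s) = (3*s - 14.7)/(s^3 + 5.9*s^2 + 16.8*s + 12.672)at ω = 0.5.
Substitute s = j*0.5: L(j0.5) = -0.785064 + 0.714156j.
|L| = 20*log₁₀(sqrt(Re²+Im²)) = 0.52 dB.
∠L = atan2(Im, Re) = 137.71°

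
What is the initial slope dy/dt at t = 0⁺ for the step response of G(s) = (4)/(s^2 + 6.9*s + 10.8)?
IVT: y'(0⁺) = lim_{s→∞} s²·Y(s) = lim_{s→∞} s·G(s).
deg(num) = 0, deg(den) = 2, relative degree = 2 ≥ 2, so s·G(s) → 0. Initial slope = 0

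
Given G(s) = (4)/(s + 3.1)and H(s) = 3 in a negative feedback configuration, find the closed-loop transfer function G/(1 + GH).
Closed-loop T = G/(1+GH).
Numerator: G_num * H_den = 4.
Denominator: G_den * H_den + G_num * H_num = (s + 3.1) + (12) = s + 15.1.
T(s) = (4)/(s + 15.1)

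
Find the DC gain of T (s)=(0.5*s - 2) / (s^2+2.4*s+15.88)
DC gain = T(0) = num(0)/den(0) = -2/15.88 = -0.1259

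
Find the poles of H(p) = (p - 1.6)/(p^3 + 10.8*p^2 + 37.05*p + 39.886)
Set denominator = 0: p^3 + 10.8*p^2 + 37.05*p + 39.886 = (p + 4.9)(p + 3.7)(p + 2.2) = 0 → Poles: -2.2, -3.7, -4.9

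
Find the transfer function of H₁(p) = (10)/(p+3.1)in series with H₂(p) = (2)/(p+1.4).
Series: H = H₁ · H₂ = (n₁·n₂)/(d₁·d₂).
Num: n₁·n₂ = 20. Den: d₁·d₂ = p^2 + 4.5*p + 4.34.
H(p) = (20)/(p^2 + 4.5*p + 4.34)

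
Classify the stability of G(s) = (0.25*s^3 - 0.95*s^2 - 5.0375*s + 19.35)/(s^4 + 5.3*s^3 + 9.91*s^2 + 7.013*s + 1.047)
Denominator: s^4 + 5.3*s^3 + 9.91*s^2 + 7.013*s + 1.047 = (s + 1.5)(s + 0.2)(s^2 + 3.6*s + 3.49). Poles: -0.2, -1.5, -1.8 + 0.5j, -1.8 - 0.5j. Stable (all poles in LHP)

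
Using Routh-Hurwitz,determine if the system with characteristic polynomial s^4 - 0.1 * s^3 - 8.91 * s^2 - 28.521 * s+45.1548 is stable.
Routh array:
s^4: [1, -8.91, 45.1548]; s^3: [-0.1, -28.521]; s^2: [-294.12, 45.1548]; s^1: [-28.5364]; s^0: [45.1548]
First column: [1, -0.1, -294.12, -28.5364, 45.1548]. Sign changes = 2.
No, unstable (2 RHP root(s))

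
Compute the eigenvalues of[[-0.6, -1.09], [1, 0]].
Eigenvalues solve det(λI - A) = 0.
Characteristic polynomial: λ^2 + 0.6*λ + 1.09 = 0.
Roots: -0.3 + 1j, -0.3 - 1j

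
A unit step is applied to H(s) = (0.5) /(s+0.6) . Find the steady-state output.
FVT: lim_{t→∞} y(t) = lim_{s→0} s*Y(s) where Y(s) = H(s)/s.
= lim_{s→0} H(s) = H(0) = num(0)/den(0) = 0.5/0.6 = 0.8333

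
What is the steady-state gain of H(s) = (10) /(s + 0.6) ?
DC gain = H(0) = num(0)/den(0) = 10/0.6 = 16.67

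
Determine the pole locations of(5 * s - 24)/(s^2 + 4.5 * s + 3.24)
Set denominator = 0: s^2 + 4.5*s + 3.24 = (s + 0.9)(s + 3.6) = 0 → Poles: -0.9, -3.6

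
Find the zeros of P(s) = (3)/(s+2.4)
Numerator is a nonzero constant (3) → Zeros: none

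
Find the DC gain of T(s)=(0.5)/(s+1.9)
DC gain = T(0) = num(0)/den(0) = 0.5/1.9 = 0.2632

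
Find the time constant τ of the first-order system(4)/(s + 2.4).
First-order system: τ = -1/pole. Pole = -2.4. τ = -1/(-2.4) = 0.4167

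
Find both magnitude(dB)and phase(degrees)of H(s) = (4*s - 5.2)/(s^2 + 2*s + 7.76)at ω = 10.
Substitute s = j*10: H(j10) = 0.143648 - 0.402505j.
|H| = 20*log₁₀(sqrt(Re²+Im²)) = -7.38 dB.
∠H = atan2(Im, Re) = -70.36°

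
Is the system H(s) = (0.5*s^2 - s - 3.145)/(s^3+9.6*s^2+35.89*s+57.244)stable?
Denominator: s^3 + 9.6*s^2 + 35.89*s + 57.244 = (s + 4.4)(s^2 + 5.2*s + 13.01). Poles: -2.6 + 2.5j, -2.6 - 2.5j, -4.4. All Re(p)<0: Yes (stable)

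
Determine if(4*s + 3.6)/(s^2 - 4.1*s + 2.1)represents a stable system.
Denominator: s^2 - 4.1*s + 2.1 = (s - 3.5)(s - 0.6). Poles: 0.6, 3.5. All Re(p)<0: No (unstable)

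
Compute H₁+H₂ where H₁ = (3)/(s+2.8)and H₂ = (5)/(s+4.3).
Parallel: H = H₁ + H₂ = (n₁·d₂ + n₂·d₁)/(d₁·d₂).
n₁·d₂ = 3*s + 12.9. n₂·d₁ = 5*s + 14. Sum = 8*s + 26.9. d₁·d₂ = s^2 + 7.1*s + 12.04.
H(s) = (8*s + 26.9)/(s^2 + 7.1*s + 12.04)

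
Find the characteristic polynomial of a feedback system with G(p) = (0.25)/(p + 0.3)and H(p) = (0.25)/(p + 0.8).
Characteristic poly = G_den * H_den + G_num * H_num = (p^2 + 1.1*p + 0.24) + (0.0625) = p^2 + 1.1*p + 0.3025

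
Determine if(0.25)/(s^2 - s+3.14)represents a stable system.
Denominator: s^2 - s + 3.14. Poles: 0.5 + 1.7j, 0.5 - 1.7j. All Re(p)<0: No (unstable)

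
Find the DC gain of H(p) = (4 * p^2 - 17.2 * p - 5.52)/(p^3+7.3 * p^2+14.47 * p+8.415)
DC gain = H(0) = num(0)/den(0) = -5.52/8.415 = -0.656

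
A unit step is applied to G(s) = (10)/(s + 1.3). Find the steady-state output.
FVT: lim_{t→∞} y(t) = lim_{s→0} s*Y(s) where Y(s) = G(s)/s.
= lim_{s→0} G(s) = G(0) = num(0)/den(0) = 10/1.3 = 7.692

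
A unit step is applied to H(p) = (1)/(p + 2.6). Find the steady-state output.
FVT: lim_{t→∞} y(t) = lim_{p→0} p*Y(p) where Y(p) = H(p)/p.
= lim_{p→0} H(p) = H(0) = num(0)/den(0) = 1/2.6 = 0.3846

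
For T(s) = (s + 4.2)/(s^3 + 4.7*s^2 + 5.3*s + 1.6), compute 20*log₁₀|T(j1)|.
Substitute s = j*1: T(j1) = -0.31032 - 0.753025j.
|T(j1)| = sqrt(Re² + Im²) = 0.8145.
20*log₁₀(0.8145) = -1.78 dB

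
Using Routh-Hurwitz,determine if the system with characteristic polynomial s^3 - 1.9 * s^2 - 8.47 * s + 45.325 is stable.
Routh array:
s^3: [1, -8.47]; s^2: [-1.9, 45.325]; s^1: [15.3853]; s^0: [45.325]
First column: [1, -1.9, 15.3853, 45.325]. Sign changes = 2.
No, unstable (2 RHP root(s))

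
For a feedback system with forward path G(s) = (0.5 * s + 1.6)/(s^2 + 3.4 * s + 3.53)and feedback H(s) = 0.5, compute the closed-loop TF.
Closed-loop T = G/(1+GH).
Numerator: G_num * H_den = 0.5*s + 1.6.
Denominator: G_den * H_den + G_num * H_num = (s^2 + 3.4*s + 3.53) + (0.25*s + 0.8) = s^2 + 3.65*s + 4.33.
T(s) = (0.5*s + 1.6)/(s^2 + 3.65*s + 4.33)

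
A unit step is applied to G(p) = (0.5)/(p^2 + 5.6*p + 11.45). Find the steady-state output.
FVT: lim_{t→∞} y(t) = lim_{p→0} p*Y(p) where Y(p) = G(p)/p.
= lim_{p→0} G(p) = G(0) = num(0)/den(0) = 0.5/11.45 = 0.04367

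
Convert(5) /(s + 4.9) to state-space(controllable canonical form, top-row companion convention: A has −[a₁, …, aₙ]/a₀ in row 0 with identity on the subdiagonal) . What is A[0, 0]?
Reachable canonical form for den = s + 4.9: top row of A = -[a₁,a₂,...,aₙ]/a₀, ones on the subdiagonal, zeros elsewhere.
A = [[-4.9]].
A[0,0] = -4.9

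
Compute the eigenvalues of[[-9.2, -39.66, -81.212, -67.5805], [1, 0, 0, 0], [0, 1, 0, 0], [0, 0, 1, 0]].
Eigenvalues solve det(λI - A) = 0.
Characteristic polynomial: λ^4 + 9.2*λ^3 + 39.66*λ^2 + 81.212*λ + 67.5805 = 0.
Factor: (λ^2 + 5.2*λ + 14.05)(λ^2 + 4*λ + 4.81) = 0.
Roots: -2 + 0.9j, -2 - 0.9j, -2.6 + 2.7j, -2.6 - 2.7j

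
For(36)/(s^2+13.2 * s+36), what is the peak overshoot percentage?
Standard form: ωn²/(s²+2ζωn·s+ωn²) → ωn = 6, ζ = 1.1.
ζ ≥ 1, so the response is non-oscillatory: peak overshoot = 0%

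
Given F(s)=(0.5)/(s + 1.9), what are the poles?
Set denominator = 0: s + 1.9 = 0 → Poles: -1.9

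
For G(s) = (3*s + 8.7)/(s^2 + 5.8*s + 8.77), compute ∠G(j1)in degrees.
Substitute s = j*1: G(j1) = 0.904121 - 0.28879j.
∠G(j1) = atan2(Im, Re) = atan2(-0.28879, 0.904121) = -17.71°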